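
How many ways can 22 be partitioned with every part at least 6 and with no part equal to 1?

11

They are:
22
16, 6
15, 7
14, 8
13, 9
12, 10
11, 11
10, 6, 6
9, 7, 6
8, 8, 6
8, 7, 7
That's 11 in total.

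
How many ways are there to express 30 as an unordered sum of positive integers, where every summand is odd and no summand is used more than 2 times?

A partial list (first 12 by largest part):
29,1
27,3
25,5
25,3,1,1
23,7
23,5,1,1
23,3,3,1
21,9
21,7,1,1
21,5,3,1
19,11
19,9,1,1
…and 48 more, for 60 total.

60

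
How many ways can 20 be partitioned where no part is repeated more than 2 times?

202

Counting exhaustively, 202 partitions satisfy the conditions.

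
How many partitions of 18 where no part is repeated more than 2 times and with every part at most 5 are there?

They are:
4+4+5+5
1+3+4+5+5
2+2+4+5+5
1+1+2+4+5+5
2+3+3+5+5
1+1+3+3+5+5
1+2+2+3+5+5
2+3+4+4+5
1+1+3+4+4+5
1+2+2+4+4+5
1+2+3+3+4+5
1+1+2+2+3+4+5
2+2+3+3+4+4
1+1+2+3+3+4+4
Counting gives 14.

14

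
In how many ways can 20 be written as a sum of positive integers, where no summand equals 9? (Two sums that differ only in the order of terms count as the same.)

571

Direct enumeration gives 571 partitions.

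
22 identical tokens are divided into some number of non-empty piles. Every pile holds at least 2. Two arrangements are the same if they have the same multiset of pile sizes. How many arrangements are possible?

210

A full systematic count gives 210.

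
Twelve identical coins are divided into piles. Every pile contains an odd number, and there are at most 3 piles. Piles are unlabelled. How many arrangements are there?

3

Listing the qualifying partitions of 12:
11+1
9+3
7+5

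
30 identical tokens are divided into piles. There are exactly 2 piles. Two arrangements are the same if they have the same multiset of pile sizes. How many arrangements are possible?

15

They are:
29,1
28,2
27,3
26,4
25,5
24,6
23,7
22,8
21,9
20,10
19,11
18,12
17,13
16,14
15,15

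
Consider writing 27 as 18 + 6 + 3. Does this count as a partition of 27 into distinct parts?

The parts sum to 27, and the condition 'all summands are distinct' holds.

Yes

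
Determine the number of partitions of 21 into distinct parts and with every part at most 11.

43

There are too many to list fully; the first 12 (by largest part) are:
11+10
11+9+1
11+8+2
11+7+3
11+7+2+1
11+6+4
11+6+3+1
11+5+4+1
11+5+3+2
11+4+3+2+1
10+9+2
10+8+3
…and 31 more, for 43 total.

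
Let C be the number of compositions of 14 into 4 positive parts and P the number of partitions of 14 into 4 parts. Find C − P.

Ordered (compositions into 4 parts): C(13,3) = 286.
Unordered (partitions into 4 parts): 23.
Difference: 286 − 23 = 263.

263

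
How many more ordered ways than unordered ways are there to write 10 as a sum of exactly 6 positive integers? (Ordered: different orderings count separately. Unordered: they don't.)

121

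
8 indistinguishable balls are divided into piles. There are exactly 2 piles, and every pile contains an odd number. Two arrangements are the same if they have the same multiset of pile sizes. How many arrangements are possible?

Listing the qualifying partitions of 8:
7+1
5+3

2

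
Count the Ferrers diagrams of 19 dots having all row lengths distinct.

54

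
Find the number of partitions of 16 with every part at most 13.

Enumerating by decreasing first part gives 227 partitions in all.

227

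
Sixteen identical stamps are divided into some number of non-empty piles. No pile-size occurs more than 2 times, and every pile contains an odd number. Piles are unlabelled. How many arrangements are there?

The partitions of 16 that satisfy the conditions:
15,1
13,3
11,5
11,3,1,1
9,7
9,5,1,1
9,3,3,1
7,7,1,1
7,5,3,1
5,5,3,3
That's 10 in total.

10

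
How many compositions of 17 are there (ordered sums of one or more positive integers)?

65536

Each of the 16 gaps between 17 units is either a break or not: 2^16 = 65536.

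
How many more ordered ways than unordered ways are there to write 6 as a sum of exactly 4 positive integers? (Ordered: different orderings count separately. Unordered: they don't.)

8

Ordered (compositions into 4 parts): C(5,3) = 10.
Unordered (partitions into 4 parts): 2.
Difference: 10 − 2 = 8.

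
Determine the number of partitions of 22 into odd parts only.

Systematic enumeration (by largest part, then next-largest, …) yields 89.

89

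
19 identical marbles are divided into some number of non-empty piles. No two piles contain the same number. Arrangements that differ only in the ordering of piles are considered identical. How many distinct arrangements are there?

A partial list (first 12 by largest part):
19
18 + 1
17 + 2
16 + 3
16 + 2 + 1
15 + 4
15 + 3 + 1
14 + 5
14 + 4 + 1
14 + 3 + 2
13 + 6
13 + 5 + 1
…and 42 more, for 54 total.

54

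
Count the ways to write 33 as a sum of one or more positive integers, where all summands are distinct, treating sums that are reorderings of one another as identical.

448

Direct enumeration gives 448 partitions.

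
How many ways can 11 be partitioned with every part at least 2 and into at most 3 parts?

Listing the qualifying partitions of 11:
11
9 + 2
8 + 3
7 + 4
7 + 2 + 2
6 + 5
6 + 3 + 2
5 + 4 + 2
5 + 3 + 3
4 + 4 + 3
Counting gives 10.

10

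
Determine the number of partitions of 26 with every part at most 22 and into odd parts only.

162

Systematic enumeration (by largest part, then next-largest, …) yields 162.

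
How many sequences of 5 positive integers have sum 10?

126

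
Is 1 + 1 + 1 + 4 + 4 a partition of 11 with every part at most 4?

Yes

The parts sum to 11, and the condition 'no summand exceeds 4' holds.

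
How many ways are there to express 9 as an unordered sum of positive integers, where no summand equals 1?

8

They are:
9
2,7
3,6
4,5
2,2,5
2,3,4
3,3,3
2,2,2,3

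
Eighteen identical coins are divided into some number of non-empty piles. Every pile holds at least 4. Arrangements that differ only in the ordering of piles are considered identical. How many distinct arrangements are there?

16

Enumerating:
18
14+4
13+5
12+6
11+7
10+8
10+4+4
9+9
9+5+4
8+6+4
8+5+5
7+7+4
7+6+5
6+6+6
6+4+4+4
5+5+4+4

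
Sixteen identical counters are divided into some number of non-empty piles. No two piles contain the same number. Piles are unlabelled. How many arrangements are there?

32

There are too many to list fully; the first 12 (by largest part) are:
16
15+1
14+2
13+3
13+2+1
12+4
12+3+1
11+5
11+4+1
11+3+2
10+6
10+5+1
…and 20 more, for 32 total.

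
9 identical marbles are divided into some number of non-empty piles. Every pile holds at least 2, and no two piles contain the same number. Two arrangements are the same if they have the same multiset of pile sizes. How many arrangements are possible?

5

They are:
9
2+7
3+6
4+5
2+3+4
That's 5 in total.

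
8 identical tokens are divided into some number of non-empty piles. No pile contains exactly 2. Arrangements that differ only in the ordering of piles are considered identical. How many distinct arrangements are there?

The partitions of 8 that satisfy the conditions:
8
7 + 1
6 + 1 + 1
5 + 3
5 + 1 + 1 + 1
4 + 4
4 + 3 + 1
4 + 1 + 1 + 1 + 1
3 + 3 + 1 + 1
3 + 1 + 1 + 1 + 1 + 1
1 + 1 + 1 + 1 + 1 + 1 + 1 + 1

11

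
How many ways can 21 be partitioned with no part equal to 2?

Direct enumeration gives 302 partitions.

302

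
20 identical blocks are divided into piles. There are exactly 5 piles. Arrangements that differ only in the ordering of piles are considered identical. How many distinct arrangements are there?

There are 84 such partitions.

84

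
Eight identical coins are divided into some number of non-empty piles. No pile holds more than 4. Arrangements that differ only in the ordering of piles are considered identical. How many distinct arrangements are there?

They are:
4+4
1+3+4
2+2+4
1+1+2+4
1+1+1+1+4
2+3+3
1+1+3+3
1+2+2+3
1+1+1+2+3
1+1+1+1+1+3
2+2+2+2
1+1+2+2+2
1+1+1+1+2+2
1+1+1+1+1+1+2
1+1+1+1+1+1+1+1
Counting gives 15.

15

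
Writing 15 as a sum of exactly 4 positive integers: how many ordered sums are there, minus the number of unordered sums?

Ordered (compositions into 4 parts): C(14,3) = 364.
Partitions of 15 into exactly 4 parts: 27.
Difference: 364 − 27 = 337.

337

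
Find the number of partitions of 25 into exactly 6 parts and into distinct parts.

Enumerating:
10 + 5 + 4 + 3 + 2 + 1
9 + 6 + 4 + 3 + 2 + 1
8 + 7 + 4 + 3 + 2 + 1
8 + 6 + 5 + 3 + 2 + 1
7 + 6 + 5 + 4 + 2 + 1
Counting gives 5.

5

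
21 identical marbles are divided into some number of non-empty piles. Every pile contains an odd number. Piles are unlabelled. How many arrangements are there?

76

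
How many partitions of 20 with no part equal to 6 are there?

A full systematic count gives 492.

492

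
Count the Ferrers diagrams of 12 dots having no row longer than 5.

A partial list (first 12 by largest part):
5+5+2
5+5+1+1
5+4+3
5+4+2+1
5+4+1+1+1
5+3+3+1
5+3+2+2
5+3+2+1+1
5+3+1+1+1+1
5+2+2+2+1
5+2+2+1+1+1
5+2+1+1+1+1+1
…and 35 more, for 47 total.

47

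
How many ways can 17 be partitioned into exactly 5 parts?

47

A partial list (first 12 by largest part):
13,1,1,1,1
12,2,1,1,1
11,3,1,1,1
11,2,2,1,1
10,4,1,1,1
10,3,2,1,1
10,2,2,2,1
9,5,1,1,1
9,4,2,1,1
9,3,3,1,1
9,3,2,2,1
9,2,2,2,2
…and 35 more, for 47 total.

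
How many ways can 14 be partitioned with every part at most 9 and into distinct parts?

The partitions of 14 that satisfy the conditions:
9+5
9+4+1
9+3+2
8+6
8+5+1
8+4+2
8+3+2+1
7+6+1
7+5+2
7+4+3
7+4+2+1
6+5+3
6+5+2+1
6+4+3+1
5+4+3+2
That's 15 in total.

15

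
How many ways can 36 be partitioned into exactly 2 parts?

Listing the qualifying partitions of 36:
35 + 1
34 + 2
33 + 3
32 + 4
31 + 5
30 + 6
29 + 7
28 + 8
27 + 9
26 + 10
25 + 11
24 + 12
23 + 13
22 + 14
21 + 15
20 + 16
19 + 17
18 + 18
That's 18 in total.

18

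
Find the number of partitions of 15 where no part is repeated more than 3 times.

Enumerating by decreasing first part gives 105 partitions in all.

105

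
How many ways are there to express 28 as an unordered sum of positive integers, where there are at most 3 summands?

80

Systematic enumeration (by largest part, then next-largest, …) yields 80.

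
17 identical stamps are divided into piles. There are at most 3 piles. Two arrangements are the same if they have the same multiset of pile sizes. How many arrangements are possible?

33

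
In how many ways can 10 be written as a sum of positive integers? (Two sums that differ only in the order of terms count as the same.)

42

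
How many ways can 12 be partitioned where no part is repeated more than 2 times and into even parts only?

7

Listing the qualifying partitions of 12:
12
10+2
8+4
8+2+2
6+6
6+4+2
4+4+2+2
That's 7 in total.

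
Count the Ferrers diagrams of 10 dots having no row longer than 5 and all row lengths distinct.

Enumerating:
5,4,1
5,3,2
4,3,2,1
Counting gives 3.

3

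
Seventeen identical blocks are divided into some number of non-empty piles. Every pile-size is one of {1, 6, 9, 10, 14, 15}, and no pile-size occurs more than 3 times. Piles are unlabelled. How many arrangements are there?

4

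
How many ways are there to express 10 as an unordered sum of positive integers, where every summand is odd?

10

Enumerating:
9 + 1
7 + 3
7 + 1 + 1 + 1
5 + 5
5 + 3 + 1 + 1
5 + 1 + 1 + 1 + 1 + 1
3 + 3 + 3 + 1
3 + 3 + 1 + 1 + 1 + 1
3 + 1 + 1 + 1 + 1 + 1 + 1 + 1
1 + 1 + 1 + 1 + 1 + 1 + 1 + 1 + 1 + 1
Counting gives 10.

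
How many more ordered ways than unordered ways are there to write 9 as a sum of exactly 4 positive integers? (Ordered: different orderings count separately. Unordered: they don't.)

50

Compositions: C(8,3) = 56.
Unordered (partitions into 4 parts): 6.
Difference: 56 − 6 = 50.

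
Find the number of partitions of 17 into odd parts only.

A partial list (first 12 by largest part):
17
15+1+1
13+3+1
13+1+1+1+1
11+5+1
11+3+3
11+3+1+1+1
11+1+1+1+1+1+1
9+7+1
9+5+3
9+5+1+1+1
9+3+3+1+1
…and 26 more, for 38 total.

38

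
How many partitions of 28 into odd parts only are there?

222

Direct enumeration gives 222 partitions.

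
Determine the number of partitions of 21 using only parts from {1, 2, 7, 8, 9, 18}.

55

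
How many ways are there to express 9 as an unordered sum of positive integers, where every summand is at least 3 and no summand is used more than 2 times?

3

The partitions of 9 that satisfy the conditions:
9
6,3
5,4
That's 3 in total.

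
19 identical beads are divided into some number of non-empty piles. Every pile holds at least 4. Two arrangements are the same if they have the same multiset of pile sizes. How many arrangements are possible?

Enumerating:
19
15 + 4
14 + 5
13 + 6
12 + 7
11 + 8
11 + 4 + 4
10 + 9
10 + 5 + 4
9 + 6 + 4
9 + 5 + 5
8 + 7 + 4
8 + 6 + 5
7 + 7 + 5
7 + 6 + 6
7 + 4 + 4 + 4
6 + 5 + 4 + 4
5 + 5 + 5 + 4

18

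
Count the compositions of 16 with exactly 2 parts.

By stars and bars with positive parts, the count is C(15,1) = 15.

15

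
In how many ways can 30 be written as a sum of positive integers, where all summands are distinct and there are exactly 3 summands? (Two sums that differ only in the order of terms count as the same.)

61

A partial list (first 12 by largest part):
1 + 2 + 27
1 + 3 + 26
1 + 4 + 25
2 + 3 + 25
1 + 5 + 24
2 + 4 + 24
1 + 6 + 23
2 + 5 + 23
3 + 4 + 23
1 + 7 + 22
2 + 6 + 22
3 + 5 + 22
…and 49 more, for 61 total.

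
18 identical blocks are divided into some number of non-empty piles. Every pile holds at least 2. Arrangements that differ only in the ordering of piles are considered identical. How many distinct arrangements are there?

A full systematic count gives 88.

88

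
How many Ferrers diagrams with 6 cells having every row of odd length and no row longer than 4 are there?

3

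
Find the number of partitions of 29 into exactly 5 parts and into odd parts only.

There are too many to list fully; the first 12 (by largest part) are:
25 + 1 + 1 + 1 + 1
23 + 3 + 1 + 1 + 1
21 + 5 + 1 + 1 + 1
21 + 3 + 3 + 1 + 1
19 + 7 + 1 + 1 + 1
19 + 5 + 3 + 1 + 1
19 + 3 + 3 + 3 + 1
17 + 9 + 1 + 1 + 1
17 + 7 + 3 + 1 + 1
17 + 5 + 5 + 1 + 1
17 + 5 + 3 + 3 + 1
17 + 3 + 3 + 3 + 3
…and 35 more, for 47 total.

47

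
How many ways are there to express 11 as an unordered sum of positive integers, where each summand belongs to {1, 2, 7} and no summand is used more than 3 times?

2

Enumerating:
7, 2, 2
7, 2, 1, 1
Counting gives 2.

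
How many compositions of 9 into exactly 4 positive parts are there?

A composition of 9 into 4 positive parts is chosen by placing 3 dividers among the 8 gaps between 9 units: C(8,3) = 56.

56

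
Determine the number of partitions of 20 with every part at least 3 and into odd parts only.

10

They are:
17 + 3
15 + 5
13 + 7
11 + 9
11 + 3 + 3 + 3
9 + 5 + 3 + 3
7 + 7 + 3 + 3
7 + 5 + 5 + 3
5 + 5 + 5 + 5
5 + 3 + 3 + 3 + 3 + 3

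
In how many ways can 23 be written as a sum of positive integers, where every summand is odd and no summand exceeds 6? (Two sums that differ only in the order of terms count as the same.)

Listing the qualifying partitions of 23:
5, 5, 5, 5, 3
5, 5, 5, 5, 1, 1, 1
5, 5, 5, 3, 3, 1, 1
5, 5, 5, 3, 1, 1, 1, 1, 1
5, 5, 5, 1, 1, 1, 1, 1, 1, 1, 1
5, 5, 3, 3, 3, 3, 1
5, 5, 3, 3, 3, 1, 1, 1, 1
5, 5, 3, 3, 1, 1, 1, 1, 1, 1, 1
5, 5, 3, 1, 1, 1, 1, 1, 1, 1, 1, 1, 1
5, 5, 1, 1, 1, 1, 1, 1, 1, 1, 1, 1, 1, 1, 1
5, 3, 3, 3, 3, 3, 3
5, 3, 3, 3, 3, 3, 1, 1, 1
5, 3, 3, 3, 3, 1, 1, 1, 1, 1, 1
5, 3, 3, 3, 1, 1, 1, 1, 1, 1, 1, 1, 1
5, 3, 3, 1, 1, 1, 1, 1, 1, 1, 1, 1, 1, 1, 1
5, 3, 1, 1, 1, 1, 1, 1, 1, 1, 1, 1, 1, 1, 1, 1, 1
5, 1, 1, 1, 1, 1, 1, 1, 1, 1, 1, 1, 1, 1, 1, 1, 1, 1, 1
3, 3, 3, 3, 3, 3, 3, 1, 1
3, 3, 3, 3, 3, 3, 1, 1, 1, 1, 1
3, 3, 3, 3, 3, 1, 1, 1, 1, 1, 1, 1, 1
3, 3, 3, 3, 1, 1, 1, 1, 1, 1, 1, 1, 1, 1, 1
3, 3, 3, 1, 1, 1, 1, 1, 1, 1, 1, 1, 1, 1, 1, 1, 1
3, 3, 1, 1, 1, 1, 1, 1, 1, 1, 1, 1, 1, 1, 1, 1, 1, 1, 1
3, 1, 1, 1, 1, 1, 1, 1, 1, 1, 1, 1, 1, 1, 1, 1, 1, 1, 1, 1, 1
1, 1, 1, 1, 1, 1, 1, 1, 1, 1, 1, 1, 1, 1, 1, 1, 1, 1, 1, 1, 1, 1, 1

25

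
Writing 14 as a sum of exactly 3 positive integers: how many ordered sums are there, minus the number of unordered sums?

62

Compositions: C(13,2) = 78.
Partitions of 14 into exactly 3 parts: 16.
Difference: 78 − 16 = 62.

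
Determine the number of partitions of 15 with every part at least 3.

17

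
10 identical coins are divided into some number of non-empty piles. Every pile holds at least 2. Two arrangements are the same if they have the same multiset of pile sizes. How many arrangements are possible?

They are:
10
8 + 2
7 + 3
6 + 4
6 + 2 + 2
5 + 5
5 + 3 + 2
4 + 4 + 2
4 + 3 + 3
4 + 2 + 2 + 2
3 + 3 + 2 + 2
2 + 2 + 2 + 2 + 2

12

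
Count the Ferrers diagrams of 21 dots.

Direct enumeration gives 792 partitions.

792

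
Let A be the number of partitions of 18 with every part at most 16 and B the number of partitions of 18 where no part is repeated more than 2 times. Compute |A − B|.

Partitions of 18 with every part at most 16: 383.
Partitions of 18 where no part is repeated more than 2 times: 135.
|383 − 135| = 248.

248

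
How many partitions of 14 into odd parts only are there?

22

The partitions of 14 that satisfy the conditions:
1,13
3,11
1,1,1,11
5,9
1,1,3,9
1,1,1,1,1,9
7,7
1,1,5,7
1,3,3,7
1,1,1,1,3,7
1,1,1,1,1,1,1,7
1,3,5,5
1,1,1,1,5,5
3,3,3,5
1,1,1,3,3,5
1,1,1,1,1,1,3,5
1,1,1,1,1,1,1,1,1,5
1,1,3,3,3,3
1,1,1,1,1,3,3,3
1,1,1,1,1,1,1,1,3,3
1,1,1,1,1,1,1,1,1,1,1,3
1,1,1,1,1,1,1,1,1,1,1,1,1,1
Counting gives 22.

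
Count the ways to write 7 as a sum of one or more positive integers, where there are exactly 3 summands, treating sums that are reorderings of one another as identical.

4

Listing the qualifying partitions of 7:
5,1,1
4,2,1
3,3,1
3,2,2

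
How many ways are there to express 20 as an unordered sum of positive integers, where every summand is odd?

There are too many to list fully; the first 12 (by largest part) are:
1, 19
3, 17
1, 1, 1, 17
5, 15
1, 1, 3, 15
1, 1, 1, 1, 1, 15
7, 13
1, 1, 5, 13
1, 3, 3, 13
1, 1, 1, 1, 3, 13
1, 1, 1, 1, 1, 1, 1, 13
9, 11
…and 52 more, for 64 total.

64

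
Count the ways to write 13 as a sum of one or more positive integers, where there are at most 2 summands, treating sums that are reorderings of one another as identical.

7

They are:
13
12,1
11,2
10,3
9,4
8,5
7,6
That's 7 in total.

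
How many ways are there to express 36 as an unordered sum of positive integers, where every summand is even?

385

Counting exhaustively, 385 partitions satisfy the conditions.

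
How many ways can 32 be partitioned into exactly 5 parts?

Enumerating by decreasing first part gives 480 partitions in all.

480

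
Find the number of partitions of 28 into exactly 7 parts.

Direct enumeration gives 436 partitions.

436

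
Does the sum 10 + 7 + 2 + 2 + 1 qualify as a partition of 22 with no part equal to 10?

The parts sum to 22, and the condition 'no summand equals 10' is violated.

No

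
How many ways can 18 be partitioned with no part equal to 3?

A full systematic count gives 209.

209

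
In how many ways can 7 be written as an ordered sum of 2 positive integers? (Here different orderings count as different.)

By stars and bars with positive parts, the count is C(6,1) = 6.

6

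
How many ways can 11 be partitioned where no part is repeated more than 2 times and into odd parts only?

5

The partitions of 11 that satisfy the conditions:
11
9,1,1
7,3,1
5,5,1
5,3,3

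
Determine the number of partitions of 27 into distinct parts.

There are 192 such partitions.

192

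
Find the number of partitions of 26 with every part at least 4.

70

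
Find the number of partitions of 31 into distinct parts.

Systematic enumeration (by largest part, then next-largest, …) yields 340.

340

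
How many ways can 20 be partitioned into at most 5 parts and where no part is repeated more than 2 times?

159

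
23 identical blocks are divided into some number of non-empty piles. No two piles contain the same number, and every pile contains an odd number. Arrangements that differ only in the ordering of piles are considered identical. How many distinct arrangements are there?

9

The partitions of 23 that satisfy the conditions:
23
19, 3, 1
17, 5, 1
15, 7, 1
15, 5, 3
13, 9, 1
13, 7, 3
11, 9, 3
11, 7, 5
Counting gives 9.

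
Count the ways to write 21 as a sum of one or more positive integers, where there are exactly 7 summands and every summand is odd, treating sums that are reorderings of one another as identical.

15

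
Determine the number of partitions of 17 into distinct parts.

A partial list (first 12 by largest part):
17
16, 1
15, 2
14, 3
14, 2, 1
13, 4
13, 3, 1
12, 5
12, 4, 1
12, 3, 2
11, 6
11, 5, 1
…and 26 more, for 38 total.

38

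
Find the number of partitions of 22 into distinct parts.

There are 89 such partitions.

89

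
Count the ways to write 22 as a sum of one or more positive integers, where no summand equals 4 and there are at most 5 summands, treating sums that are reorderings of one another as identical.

A full systematic count gives 171.

171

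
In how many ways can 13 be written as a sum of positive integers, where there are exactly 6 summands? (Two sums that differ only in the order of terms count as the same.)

14

Listing the qualifying partitions of 13:
1 + 1 + 1 + 1 + 1 + 8
1 + 1 + 1 + 1 + 2 + 7
1 + 1 + 1 + 1 + 3 + 6
1 + 1 + 1 + 2 + 2 + 6
1 + 1 + 1 + 1 + 4 + 5
1 + 1 + 1 + 2 + 3 + 5
1 + 1 + 2 + 2 + 2 + 5
1 + 1 + 1 + 2 + 4 + 4
1 + 1 + 1 + 3 + 3 + 4
1 + 1 + 2 + 2 + 3 + 4
1 + 2 + 2 + 2 + 2 + 4
1 + 1 + 2 + 3 + 3 + 3
1 + 2 + 2 + 2 + 3 + 3
2 + 2 + 2 + 2 + 2 + 3
Counting gives 14.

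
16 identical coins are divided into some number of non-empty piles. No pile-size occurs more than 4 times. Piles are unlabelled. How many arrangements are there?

164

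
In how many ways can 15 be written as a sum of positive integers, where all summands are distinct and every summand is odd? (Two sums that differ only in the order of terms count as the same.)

4

They are:
15
11,3,1
9,5,1
7,5,3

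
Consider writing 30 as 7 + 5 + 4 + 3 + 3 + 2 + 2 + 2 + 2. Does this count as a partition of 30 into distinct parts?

The parts sum to 30, and the condition 'all summands are distinct' is violated.

No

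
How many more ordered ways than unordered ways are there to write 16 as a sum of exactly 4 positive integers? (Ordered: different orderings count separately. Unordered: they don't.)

421

Compositions: C(15,3) = 455.
Unordered (partitions into 4 parts): 34.
Difference: 455 − 34 = 421.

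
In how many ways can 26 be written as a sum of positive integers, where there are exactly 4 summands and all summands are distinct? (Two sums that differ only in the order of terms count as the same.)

A partial list (first 12 by largest part):
20,3,2,1
19,4,2,1
18,5,2,1
18,4,3,1
17,6,2,1
17,5,3,1
17,4,3,2
16,7,2,1
16,6,3,1
16,5,4,1
16,5,3,2
15,8,2,1
…and 52 more, for 64 total.

64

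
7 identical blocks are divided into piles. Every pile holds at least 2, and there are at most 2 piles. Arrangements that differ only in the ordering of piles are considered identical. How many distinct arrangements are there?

3

Listing the qualifying partitions of 7:
7
2+5
3+4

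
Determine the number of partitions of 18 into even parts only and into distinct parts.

8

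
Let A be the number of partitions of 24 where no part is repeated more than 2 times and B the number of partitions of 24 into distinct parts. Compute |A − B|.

Partitions of 24 where no part is repeated more than 2 times: 431.
Partitions of 24 into distinct parts: 122.
|431 − 122| = 309.

309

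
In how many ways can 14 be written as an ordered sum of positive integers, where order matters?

There are 13 gaps and each independently is a cut or not, giving 2^13 = 8192.

8192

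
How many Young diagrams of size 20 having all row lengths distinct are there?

There are too many to list fully; the first 12 (by largest part) are:
20
1 + 19
2 + 18
3 + 17
1 + 2 + 17
4 + 16
1 + 3 + 16
5 + 15
1 + 4 + 15
2 + 3 + 15
6 + 14
1 + 5 + 14
…and 52 more, for 64 total.

64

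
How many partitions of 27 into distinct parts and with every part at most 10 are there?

40

A partial list (first 12 by largest part):
10,9,8
10,9,7,1
10,9,6,2
10,9,5,3
10,9,5,2,1
10,9,4,3,1
10,8,7,2
10,8,6,3
10,8,6,2,1
10,8,5,4
10,8,5,3,1
10,8,4,3,2
…and 28 more, for 40 total.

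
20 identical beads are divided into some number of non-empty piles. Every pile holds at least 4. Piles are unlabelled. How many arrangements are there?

24

Enumerating:
20
16, 4
15, 5
14, 6
13, 7
12, 8
12, 4, 4
11, 9
11, 5, 4
10, 10
10, 6, 4
10, 5, 5
9, 7, 4
9, 6, 5
8, 8, 4
8, 7, 5
8, 6, 6
8, 4, 4, 4
7, 7, 6
7, 5, 4, 4
6, 6, 4, 4
6, 5, 5, 4
5, 5, 5, 5
4, 4, 4, 4, 4
Counting gives 24.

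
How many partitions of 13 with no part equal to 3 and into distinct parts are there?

12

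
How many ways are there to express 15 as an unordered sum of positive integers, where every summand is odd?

A partial list (first 12 by largest part):
15
13, 1, 1
11, 3, 1
11, 1, 1, 1, 1
9, 5, 1
9, 3, 3
9, 3, 1, 1, 1
9, 1, 1, 1, 1, 1, 1
7, 7, 1
7, 5, 3
7, 5, 1, 1, 1
7, 3, 3, 1, 1
…and 15 more, for 27 total.

27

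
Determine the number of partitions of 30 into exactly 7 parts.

618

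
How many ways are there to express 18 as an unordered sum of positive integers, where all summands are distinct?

A partial list (first 12 by largest part):
18
17 + 1
16 + 2
15 + 3
15 + 2 + 1
14 + 4
14 + 3 + 1
13 + 5
13 + 4 + 1
13 + 3 + 2
12 + 6
12 + 5 + 1
…and 34 more, for 46 total.

46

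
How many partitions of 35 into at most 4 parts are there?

441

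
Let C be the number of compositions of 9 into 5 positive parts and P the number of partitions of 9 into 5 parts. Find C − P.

65

Ordered (compositions into 5 parts): C(8,4) = 70.
Unordered (partitions into 5 parts): 5.
Difference: 70 − 5 = 65.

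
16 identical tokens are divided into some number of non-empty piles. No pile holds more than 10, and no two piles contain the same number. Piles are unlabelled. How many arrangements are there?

22

The partitions of 16 that satisfy the conditions:
10, 6
10, 5, 1
10, 4, 2
10, 3, 2, 1
9, 7
9, 6, 1
9, 5, 2
9, 4, 3
9, 4, 2, 1
8, 7, 1
8, 6, 2
8, 5, 3
8, 5, 2, 1
8, 4, 3, 1
7, 6, 3
7, 6, 2, 1
7, 5, 4
7, 5, 3, 1
7, 4, 3, 2
6, 5, 4, 1
6, 5, 3, 2
6, 4, 3, 2, 1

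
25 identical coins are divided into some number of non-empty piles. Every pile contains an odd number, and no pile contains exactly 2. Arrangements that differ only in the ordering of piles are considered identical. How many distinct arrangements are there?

There are 142 such partitions.

142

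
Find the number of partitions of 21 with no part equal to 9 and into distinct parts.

There are too many to list fully; the first 12 (by largest part) are:
21
1, 20
2, 19
3, 18
1, 2, 18
4, 17
1, 3, 17
5, 16
1, 4, 16
2, 3, 16
6, 15
1, 5, 15
…and 51 more, for 63 total.

63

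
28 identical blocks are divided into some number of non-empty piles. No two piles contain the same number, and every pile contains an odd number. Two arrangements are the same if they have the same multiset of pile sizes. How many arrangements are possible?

16

Listing the qualifying partitions of 28:
27,1
25,3
23,5
21,7
19,9
19,5,3,1
17,11
17,7,3,1
15,13
15,9,3,1
15,7,5,1
13,11,3,1
13,9,5,1
13,7,5,3
11,9,7,1
11,9,5,3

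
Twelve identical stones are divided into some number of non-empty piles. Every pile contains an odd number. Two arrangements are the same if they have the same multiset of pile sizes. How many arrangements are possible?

Enumerating:
11, 1
9, 3
9, 1, 1, 1
7, 5
7, 3, 1, 1
7, 1, 1, 1, 1, 1
5, 5, 1, 1
5, 3, 3, 1
5, 3, 1, 1, 1, 1
5, 1, 1, 1, 1, 1, 1, 1
3, 3, 3, 3
3, 3, 3, 1, 1, 1
3, 3, 1, 1, 1, 1, 1, 1
3, 1, 1, 1, 1, 1, 1, 1, 1, 1
1, 1, 1, 1, 1, 1, 1, 1, 1, 1, 1, 1
That's 15 in total.

15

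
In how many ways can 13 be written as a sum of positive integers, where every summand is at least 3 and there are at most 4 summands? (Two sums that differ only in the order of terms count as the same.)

The partitions of 13 that satisfy the conditions:
13
10 + 3
9 + 4
8 + 5
7 + 6
7 + 3 + 3
6 + 4 + 3
5 + 5 + 3
5 + 4 + 4
4 + 3 + 3 + 3
That's 10 in total.

10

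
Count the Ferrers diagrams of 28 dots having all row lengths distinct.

Direct enumeration gives 222 partitions.

222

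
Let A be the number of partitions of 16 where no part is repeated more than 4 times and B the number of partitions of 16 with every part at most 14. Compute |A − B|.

Partitions of 16 where no part is repeated more than 4 times: 164.
Partitions of 16 with every part at most 14: 229.
|164 − 229| = 65.

65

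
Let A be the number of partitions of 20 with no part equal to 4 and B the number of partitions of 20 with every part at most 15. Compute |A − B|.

Partitions of 20 with no part equal to 4: 396.
Partitions of 20 with every part at most 15: 615.
|396 − 615| = 219.

219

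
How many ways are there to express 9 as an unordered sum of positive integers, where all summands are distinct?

Listing the qualifying partitions of 9:
9
8, 1
7, 2
6, 3
6, 2, 1
5, 4
5, 3, 1
4, 3, 2
Counting gives 8.

8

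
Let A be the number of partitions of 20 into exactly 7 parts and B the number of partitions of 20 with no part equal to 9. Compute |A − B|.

Partitions of 20 into exactly 7 parts: 82.
Partitions of 20 with no part equal to 9: 571.
|82 − 571| = 489.

489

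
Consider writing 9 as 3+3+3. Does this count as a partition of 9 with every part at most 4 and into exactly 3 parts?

Yes

The parts sum to 9, and the condition 'no summand exceeds 4' holds; the condition 'there are exactly 3 summands' holds.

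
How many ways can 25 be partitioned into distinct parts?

There are 142 such partitions.

142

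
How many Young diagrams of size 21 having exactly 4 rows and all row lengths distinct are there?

27

A partial list (first 12 by largest part):
15 + 3 + 2 + 1
14 + 4 + 2 + 1
13 + 5 + 2 + 1
13 + 4 + 3 + 1
12 + 6 + 2 + 1
12 + 5 + 3 + 1
12 + 4 + 3 + 2
11 + 7 + 2 + 1
11 + 6 + 3 + 1
11 + 5 + 4 + 1
11 + 5 + 3 + 2
10 + 8 + 2 + 1
…and 15 more, for 27 total.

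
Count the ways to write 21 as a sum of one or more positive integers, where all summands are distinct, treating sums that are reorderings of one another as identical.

76

There are 76 such partitions.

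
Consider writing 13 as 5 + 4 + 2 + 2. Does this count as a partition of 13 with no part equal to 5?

No

The parts sum to 13, and the condition 'no summand equals 5' is violated.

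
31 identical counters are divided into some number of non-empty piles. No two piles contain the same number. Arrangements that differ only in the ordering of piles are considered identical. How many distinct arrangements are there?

Systematic enumeration (by largest part, then next-largest, …) yields 340.

340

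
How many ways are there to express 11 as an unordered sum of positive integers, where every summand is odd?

The partitions of 11 that satisfy the conditions:
11
1, 1, 9
1, 3, 7
1, 1, 1, 1, 7
1, 5, 5
3, 3, 5
1, 1, 1, 3, 5
1, 1, 1, 1, 1, 1, 5
1, 1, 3, 3, 3
1, 1, 1, 1, 1, 3, 3
1, 1, 1, 1, 1, 1, 1, 1, 3
1, 1, 1, 1, 1, 1, 1, 1, 1, 1, 1

12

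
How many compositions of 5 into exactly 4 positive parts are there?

4

Place 3 bars in the 4 internal gaps of a row of 5 dots: C(4,3) = 4.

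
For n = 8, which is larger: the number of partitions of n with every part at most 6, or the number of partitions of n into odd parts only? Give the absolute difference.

14

Partitions of 8 with every part at most 6: 20.
Partitions of 8 into odd parts only: 6.
|20 − 6| = 14.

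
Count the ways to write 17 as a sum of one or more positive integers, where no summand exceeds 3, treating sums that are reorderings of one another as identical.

33

A partial list (first 12 by largest part):
2,3,3,3,3,3
1,1,3,3,3,3,3
1,2,2,3,3,3,3
1,1,1,2,3,3,3,3
1,1,1,1,1,3,3,3,3
2,2,2,2,3,3,3
1,1,2,2,2,3,3,3
1,1,1,1,2,2,3,3,3
1,1,1,1,1,1,2,3,3,3
1,1,1,1,1,1,1,1,3,3,3
1,2,2,2,2,2,3,3
1,1,1,2,2,2,2,3,3
…and 21 more, for 33 total.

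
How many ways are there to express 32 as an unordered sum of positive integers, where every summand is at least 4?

195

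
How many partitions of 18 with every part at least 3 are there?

33

There are too many to list fully; the first 12 (by largest part) are:
18
15,3
14,4
13,5
12,6
12,3,3
11,7
11,4,3
10,8
10,5,3
10,4,4
9,9
…and 21 more, for 33 total.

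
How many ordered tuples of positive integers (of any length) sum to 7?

64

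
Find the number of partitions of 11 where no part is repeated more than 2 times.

27

There are too many to list fully; the first 12 (by largest part) are:
11
10 + 1
9 + 2
9 + 1 + 1
8 + 3
8 + 2 + 1
7 + 4
7 + 3 + 1
7 + 2 + 2
7 + 2 + 1 + 1
6 + 5
6 + 4 + 1
…and 15 more, for 27 total.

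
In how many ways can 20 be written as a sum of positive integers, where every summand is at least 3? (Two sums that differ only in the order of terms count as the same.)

There are too many to list fully; the first 12 (by largest part) are:
20
17, 3
16, 4
15, 5
14, 6
14, 3, 3
13, 7
13, 4, 3
12, 8
12, 5, 3
12, 4, 4
11, 9
…and 37 more, for 49 total.

49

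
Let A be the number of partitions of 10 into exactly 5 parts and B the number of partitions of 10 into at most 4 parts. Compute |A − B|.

16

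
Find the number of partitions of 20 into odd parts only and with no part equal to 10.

A partial list (first 12 by largest part):
19+1
17+3
17+1+1+1
15+5
15+3+1+1
15+1+1+1+1+1
13+7
13+5+1+1
13+3+3+1
13+3+1+1+1+1
13+1+1+1+1+1+1+1
11+9
…and 52 more, for 64 total.

64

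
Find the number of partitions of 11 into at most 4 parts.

There are too many to list fully; the first 12 (by largest part) are:
11
10, 1
9, 2
9, 1, 1
8, 3
8, 2, 1
8, 1, 1, 1
7, 4
7, 3, 1
7, 2, 2
7, 2, 1, 1
6, 5
…and 15 more, for 27 total.

27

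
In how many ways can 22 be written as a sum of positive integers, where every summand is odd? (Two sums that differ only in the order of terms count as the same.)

Direct enumeration gives 89 partitions.

89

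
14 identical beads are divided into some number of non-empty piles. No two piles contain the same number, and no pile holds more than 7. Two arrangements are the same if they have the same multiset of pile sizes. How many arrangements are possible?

8

They are:
7+6+1
7+5+2
7+4+3
7+4+2+1
6+5+3
6+5+2+1
6+4+3+1
5+4+3+2
Counting gives 8.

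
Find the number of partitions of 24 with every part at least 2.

There are 320 such partitions.

320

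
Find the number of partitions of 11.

56

A partial list (first 12 by largest part):
11
10, 1
9, 2
9, 1, 1
8, 3
8, 2, 1
8, 1, 1, 1
7, 4
7, 3, 1
7, 2, 2
7, 2, 1, 1
7, 1, 1, 1, 1
…and 44 more, for 56 total.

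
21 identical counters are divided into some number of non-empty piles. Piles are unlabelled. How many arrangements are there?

792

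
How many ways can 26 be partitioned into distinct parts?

Counting exhaustively, 165 partitions satisfy the conditions.

165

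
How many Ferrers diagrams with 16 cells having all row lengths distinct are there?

32

There are too many to list fully; the first 12 (by largest part) are:
16
15, 1
14, 2
13, 3
13, 2, 1
12, 4
12, 3, 1
11, 5
11, 4, 1
11, 3, 2
10, 6
10, 5, 1
…and 20 more, for 32 total.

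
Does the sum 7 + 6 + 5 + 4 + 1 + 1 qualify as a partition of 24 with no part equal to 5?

No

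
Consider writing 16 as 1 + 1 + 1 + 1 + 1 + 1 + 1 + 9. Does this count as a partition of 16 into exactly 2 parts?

The parts sum to 16, and the condition 'there are exactly 2 summands' is violated.

No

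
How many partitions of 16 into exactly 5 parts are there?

There are too many to list fully; the first 12 (by largest part) are:
12 + 1 + 1 + 1 + 1
11 + 2 + 1 + 1 + 1
10 + 3 + 1 + 1 + 1
10 + 2 + 2 + 1 + 1
9 + 4 + 1 + 1 + 1
9 + 3 + 2 + 1 + 1
9 + 2 + 2 + 2 + 1
8 + 5 + 1 + 1 + 1
8 + 4 + 2 + 1 + 1
8 + 3 + 3 + 1 + 1
8 + 3 + 2 + 2 + 1
8 + 2 + 2 + 2 + 2
…and 25 more, for 37 total.

37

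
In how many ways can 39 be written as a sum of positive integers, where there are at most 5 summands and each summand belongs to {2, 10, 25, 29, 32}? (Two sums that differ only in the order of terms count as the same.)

2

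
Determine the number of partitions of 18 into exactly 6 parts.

58

A partial list (first 12 by largest part):
1, 1, 1, 1, 1, 13
1, 1, 1, 1, 2, 12
1, 1, 1, 1, 3, 11
1, 1, 1, 2, 2, 11
1, 1, 1, 1, 4, 10
1, 1, 1, 2, 3, 10
1, 1, 2, 2, 2, 10
1, 1, 1, 1, 5, 9
1, 1, 1, 2, 4, 9
1, 1, 1, 3, 3, 9
1, 1, 2, 2, 3, 9
1, 2, 2, 2, 2, 9
…and 46 more, for 58 total.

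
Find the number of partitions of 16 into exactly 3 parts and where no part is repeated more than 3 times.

The partitions of 16 that satisfy the conditions:
14, 1, 1
13, 2, 1
12, 3, 1
12, 2, 2
11, 4, 1
11, 3, 2
10, 5, 1
10, 4, 2
10, 3, 3
9, 6, 1
9, 5, 2
9, 4, 3
8, 7, 1
8, 6, 2
8, 5, 3
8, 4, 4
7, 7, 2
7, 6, 3
7, 5, 4
6, 6, 4
6, 5, 5
That's 21 in total.

21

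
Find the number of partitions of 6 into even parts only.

3

Enumerating:
6
4 + 2
2 + 2 + 2
Counting gives 3.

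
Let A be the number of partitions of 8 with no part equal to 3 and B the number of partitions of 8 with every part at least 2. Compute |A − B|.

8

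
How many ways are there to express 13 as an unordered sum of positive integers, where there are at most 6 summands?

71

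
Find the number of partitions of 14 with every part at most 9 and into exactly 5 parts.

Listing the qualifying partitions of 14:
9+2+1+1+1
8+3+1+1+1
8+2+2+1+1
7+4+1+1+1
7+3+2+1+1
7+2+2+2+1
6+5+1+1+1
6+4+2+1+1
6+3+3+1+1
6+3+2+2+1
6+2+2+2+2
5+5+2+1+1
5+4+3+1+1
5+4+2+2+1
5+3+3+2+1
5+3+2+2+2
4+4+4+1+1
4+4+3+2+1
4+4+2+2+2
4+3+3+3+1
4+3+3+2+2
3+3+3+3+2
Counting gives 22.

22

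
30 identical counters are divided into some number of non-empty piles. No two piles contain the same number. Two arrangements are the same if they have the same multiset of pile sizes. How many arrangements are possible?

296

A full systematic count gives 296.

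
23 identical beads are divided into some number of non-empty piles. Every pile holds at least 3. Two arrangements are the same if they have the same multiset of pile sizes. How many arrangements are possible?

Systematic enumeration (by largest part, then next-largest, …) yields 88.

88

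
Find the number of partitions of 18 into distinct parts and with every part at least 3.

Listing the qualifying partitions of 18:
18
15 + 3
14 + 4
13 + 5
12 + 6
11 + 7
11 + 4 + 3
10 + 8
10 + 5 + 3
9 + 6 + 3
9 + 5 + 4
8 + 7 + 3
8 + 6 + 4
7 + 6 + 5
6 + 5 + 4 + 3
Counting gives 15.

15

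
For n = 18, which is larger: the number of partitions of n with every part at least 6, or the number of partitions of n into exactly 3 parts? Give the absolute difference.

Partitions of 18 with every part at least 6: 6.
Partitions of 18 into exactly 3 parts: 27.
|6 − 27| = 21.

21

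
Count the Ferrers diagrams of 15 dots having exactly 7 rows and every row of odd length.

Enumerating:
9 + 1 + 1 + 1 + 1 + 1 + 1
7 + 3 + 1 + 1 + 1 + 1 + 1
5 + 5 + 1 + 1 + 1 + 1 + 1
5 + 3 + 3 + 1 + 1 + 1 + 1
3 + 3 + 3 + 3 + 1 + 1 + 1
That's 5 in total.

5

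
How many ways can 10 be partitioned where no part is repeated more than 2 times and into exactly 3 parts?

They are:
1, 1, 8
1, 2, 7
1, 3, 6
2, 2, 6
1, 4, 5
2, 3, 5
2, 4, 4
3, 3, 4
That's 8 in total.

8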